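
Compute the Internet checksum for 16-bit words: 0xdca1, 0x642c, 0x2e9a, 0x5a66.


Sum all words (with carry folding):
+ 0xdca1 = 0xdca1
+ 0x642c = 0x40ce
+ 0x2e9a = 0x6f68
+ 0x5a66 = 0xc9ce
One's complement: ~0xc9ce
Checksum = 0x3631


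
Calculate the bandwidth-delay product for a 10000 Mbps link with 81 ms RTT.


BDP = bandwidth * RTT
= 10000 Mbps * 81 ms
= 10000 * 1e6 * 81 / 1000 bits
= 810000000 bits
= 101250000 bytes
= 98876.9531 KB
BDP = 810000000 bits (101250000 bytes)


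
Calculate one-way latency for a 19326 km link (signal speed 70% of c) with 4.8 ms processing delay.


Speed = 0.7 * 3e5 km/s = 210000 km/s
Propagation delay = 19326 / 210000 = 0.092 s = 92.0286 ms
Processing delay = 4.8 ms
Total one-way latency = 96.8286 ms


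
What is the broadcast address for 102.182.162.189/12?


Network: 102.176.0.0/12
Host bits = 20
Set all host bits to 1:
Broadcast: 102.191.255.255


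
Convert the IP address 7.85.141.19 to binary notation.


7 = 00000111
85 = 01010101
141 = 10001101
19 = 00010011
Binary: 00000111.01010101.10001101.00010011


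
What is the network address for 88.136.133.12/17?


IP:   01011000.10001000.10000101.00001100
Mask: 11111111.11111111.10000000.00000000
AND operation:
Net:  01011000.10001000.10000000.00000000
Network: 88.136.128.0/17


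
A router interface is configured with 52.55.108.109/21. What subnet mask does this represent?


/21 means 21 network bits, 11 host bits
Binary: 11111111111111111111100000000000
Mask: 255.255.248.0


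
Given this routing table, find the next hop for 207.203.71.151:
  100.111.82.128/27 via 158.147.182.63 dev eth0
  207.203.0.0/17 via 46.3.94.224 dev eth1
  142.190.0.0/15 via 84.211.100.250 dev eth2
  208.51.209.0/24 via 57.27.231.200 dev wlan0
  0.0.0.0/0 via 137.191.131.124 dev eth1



Longest prefix match for 207.203.71.151:
  /27 100.111.82.128: no
  /17 207.203.0.0: MATCH
  /15 142.190.0.0: no
  /24 208.51.209.0: no
  /0 0.0.0.0: MATCH
Selected: next-hop 46.3.94.224 via eth1 (matched /17)


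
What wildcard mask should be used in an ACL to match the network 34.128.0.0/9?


Subnet mask: 255.128.0.0
Wildcard = 255.255.255.255 - subnet mask
255 - 255 = 0
255 - 128 = 127
255 - 0 = 255
255 - 0 = 255
Wildcard: 0.127.255.255


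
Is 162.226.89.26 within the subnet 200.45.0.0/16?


Subnet network: 200.45.0.0
Test IP AND mask: 162.226.0.0
No, 162.226.89.26 is not in 200.45.0.0/16


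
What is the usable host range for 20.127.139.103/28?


Network: 20.127.139.96
Broadcast: 20.127.139.111
First usable = network + 1
Last usable = broadcast - 1
Range: 20.127.139.97 to 20.127.139.110


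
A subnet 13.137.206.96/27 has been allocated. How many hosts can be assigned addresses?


Host bits = 32 - 27 = 5
Total addresses = 2^5 = 32
Usable = total - 2 (network and broadcast)
Usable hosts: 30


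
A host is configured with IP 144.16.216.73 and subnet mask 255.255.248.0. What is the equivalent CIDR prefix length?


Binary: 11111111.11111111.11111000.00000000
Count leading 1s
Prefix: /21


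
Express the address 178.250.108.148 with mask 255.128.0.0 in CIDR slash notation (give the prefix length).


Binary: 11111111.10000000.00000000.00000000
Count leading 1s
Prefix: /9


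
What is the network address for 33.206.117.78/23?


IP:   00100001.11001110.01110101.01001110
Mask: 11111111.11111111.11111110.00000000
AND operation:
Net:  00100001.11001110.01110100.00000000
Network: 33.206.116.0/23


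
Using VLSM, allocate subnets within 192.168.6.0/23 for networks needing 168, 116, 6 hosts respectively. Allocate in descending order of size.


168 hosts -> /24 (254 usable): 192.168.6.0/24
116 hosts -> /25 (126 usable): 192.168.7.0/25
6 hosts -> /29 (6 usable): 192.168.7.128/29
Allocation: 192.168.6.0/24 (168 hosts, 254 usable); 192.168.7.0/25 (116 hosts, 126 usable); 192.168.7.128/29 (6 hosts, 6 usable)


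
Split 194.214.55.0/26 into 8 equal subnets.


New prefix = 26 + 3 = 29
Each subnet has 8 addresses
  194.214.55.0/29
  194.214.55.8/29
  194.214.55.16/29
  194.214.55.24/29
  194.214.55.32/29
  194.214.55.40/29
  194.214.55.48/29
  194.214.55.56/29
Subnets: 194.214.55.0/29, 194.214.55.8/29, 194.214.55.16/29, 194.214.55.24/29, 194.214.55.32/29, 194.214.55.40/29, 194.214.55.48/29, 194.214.55.56/29


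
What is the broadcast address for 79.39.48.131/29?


Network: 79.39.48.128/29
Host bits = 3
Set all host bits to 1:
Broadcast: 79.39.48.135


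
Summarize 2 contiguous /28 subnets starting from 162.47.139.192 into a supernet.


Original prefix: /28
Number of subnets: 2 = 2^1
New prefix = 28 - 1 = 27
Supernet: 162.47.139.192/27


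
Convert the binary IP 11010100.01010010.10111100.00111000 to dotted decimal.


11010100 = 212
01010010 = 82
10111100 = 188
00111000 = 56
IP: 212.82.188.56


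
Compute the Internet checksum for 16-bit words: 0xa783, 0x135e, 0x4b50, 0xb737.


Sum all words (with carry folding):
+ 0xa783 = 0xa783
+ 0x135e = 0xbae1
+ 0x4b50 = 0x0632
+ 0xb737 = 0xbd69
One's complement: ~0xbd69
Checksum = 0x4296


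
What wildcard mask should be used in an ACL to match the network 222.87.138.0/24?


Subnet mask: 255.255.255.0
Wildcard = 255.255.255.255 - subnet mask
255 - 255 = 0
255 - 255 = 0
255 - 255 = 0
255 - 0 = 255
Wildcard: 0.0.0.255


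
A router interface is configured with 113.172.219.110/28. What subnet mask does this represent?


/28 means 28 network bits, 4 host bits
Binary: 11111111111111111111111111110000
Mask: 255.255.255.240


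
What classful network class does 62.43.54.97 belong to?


First octet: 62
Binary: 00111110
0xxxxxxx -> Class A (1-126)
Class A, default mask 255.0.0.0 (/8)


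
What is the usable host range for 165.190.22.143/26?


Network: 165.190.22.128
Broadcast: 165.190.22.191
First usable = network + 1
Last usable = broadcast - 1
Range: 165.190.22.129 to 165.190.22.190


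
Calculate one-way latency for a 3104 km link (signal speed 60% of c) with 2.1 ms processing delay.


Speed = 0.6 * 3e5 km/s = 180000 km/s
Propagation delay = 3104 / 180000 = 0.0172 s = 17.2444 ms
Processing delay = 2.1 ms
Total one-way latency = 19.3444 ms


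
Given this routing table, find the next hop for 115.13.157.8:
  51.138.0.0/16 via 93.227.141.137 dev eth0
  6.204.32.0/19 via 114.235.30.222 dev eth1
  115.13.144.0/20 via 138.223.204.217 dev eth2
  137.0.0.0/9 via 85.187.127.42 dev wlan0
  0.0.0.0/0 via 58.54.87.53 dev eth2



Longest prefix match for 115.13.157.8:
  /16 51.138.0.0: no
  /19 6.204.32.0: no
  /20 115.13.144.0: MATCH
  /9 137.0.0.0: no
  /0 0.0.0.0: MATCH
Selected: next-hop 138.223.204.217 via eth2 (matched /20)


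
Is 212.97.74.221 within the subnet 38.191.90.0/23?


Subnet network: 38.191.90.0
Test IP AND mask: 212.97.74.0
No, 212.97.74.221 is not in 38.191.90.0/23


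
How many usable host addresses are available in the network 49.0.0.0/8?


Host bits = 32 - 8 = 24
Total addresses = 2^24 = 16777216
Usable = total - 2 (network and broadcast)
Usable hosts: 16777214


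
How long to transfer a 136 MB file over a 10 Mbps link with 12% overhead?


Effective throughput = 10 * (1 - 12/100) = 8.8 Mbps
File size in Mb = 136 * 8 = 1088 Mb
Time = 1088 / 8.8
Time = 123.6364 seconds


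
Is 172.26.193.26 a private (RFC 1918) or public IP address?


RFC 1918 private ranges:
  10.0.0.0/8 (10.0.0.0 - 10.255.255.255)
  172.16.0.0/12 (172.16.0.0 - 172.31.255.255)
  192.168.0.0/16 (192.168.0.0 - 192.168.255.255)
Private (in 172.16.0.0/12)


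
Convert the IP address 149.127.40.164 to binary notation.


149 = 10010101
127 = 01111111
40 = 00101000
164 = 10100100
Binary: 10010101.01111111.00101000.10100100


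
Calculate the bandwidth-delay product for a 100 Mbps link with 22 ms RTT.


BDP = bandwidth * RTT
= 100 Mbps * 22 ms
= 100 * 1e6 * 22 / 1000 bits
= 2200000 bits
= 275000 bytes
= 268.5547 KB
BDP = 2200000 bits (275000 bytes)


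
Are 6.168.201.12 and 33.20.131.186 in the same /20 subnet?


Mask: 255.255.240.0
6.168.201.12 AND mask = 6.168.192.0
33.20.131.186 AND mask = 33.20.128.0
No, different subnets (6.168.192.0 vs 33.20.128.0)


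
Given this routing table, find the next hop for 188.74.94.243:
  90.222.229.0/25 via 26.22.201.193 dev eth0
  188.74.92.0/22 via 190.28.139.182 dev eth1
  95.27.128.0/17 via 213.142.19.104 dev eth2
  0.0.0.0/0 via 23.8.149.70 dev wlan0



Longest prefix match for 188.74.94.243:
  /25 90.222.229.0: no
  /22 188.74.92.0: MATCH
  /17 95.27.128.0: no
  /0 0.0.0.0: MATCH
Selected: next-hop 190.28.139.182 via eth1 (matched /22)


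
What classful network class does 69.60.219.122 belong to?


First octet: 69
Binary: 01000101
0xxxxxxx -> Class A (1-126)
Class A, default mask 255.0.0.0 (/8)


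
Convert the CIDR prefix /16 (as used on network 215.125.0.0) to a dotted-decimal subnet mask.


/16 means 16 network bits, 16 host bits
Binary: 11111111111111110000000000000000
Mask: 255.255.0.0


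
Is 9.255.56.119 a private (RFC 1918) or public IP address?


RFC 1918 private ranges:
  10.0.0.0/8 (10.0.0.0 - 10.255.255.255)
  172.16.0.0/12 (172.16.0.0 - 172.31.255.255)
  192.168.0.0/16 (192.168.0.0 - 192.168.255.255)
Public (not in any RFC 1918 range)


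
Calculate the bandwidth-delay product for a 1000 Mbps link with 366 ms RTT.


BDP = bandwidth * RTT
= 1000 Mbps * 366 ms
= 1000 * 1e6 * 366 / 1000 bits
= 366000000 bits
= 45750000 bytes
= 44677.7344 KB
BDP = 366000000 bits (45750000 bytes)


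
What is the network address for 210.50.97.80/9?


IP:   11010010.00110010.01100001.01010000
Mask: 11111111.10000000.00000000.00000000
AND operation:
Net:  11010010.00000000.00000000.00000000
Network: 210.0.0.0/9


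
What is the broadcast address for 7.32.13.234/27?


Network: 7.32.13.224/27
Host bits = 5
Set all host bits to 1:
Broadcast: 7.32.13.255


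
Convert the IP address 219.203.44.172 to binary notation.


219 = 11011011
203 = 11001011
44 = 00101100
172 = 10101100
Binary: 11011011.11001011.00101100.10101100


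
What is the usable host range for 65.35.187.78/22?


Network: 65.35.184.0
Broadcast: 65.35.187.255
First usable = network + 1
Last usable = broadcast - 1
Range: 65.35.184.1 to 65.35.187.254


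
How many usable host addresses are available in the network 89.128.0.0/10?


Host bits = 32 - 10 = 22
Total addresses = 2^22 = 4194304
Usable = total - 2 (network and broadcast)
Usable hosts: 4194302


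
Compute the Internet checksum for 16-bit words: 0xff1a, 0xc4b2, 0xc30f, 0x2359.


Sum all words (with carry folding):
+ 0xff1a = 0xff1a
+ 0xc4b2 = 0xc3cd
+ 0xc30f = 0x86dd
+ 0x2359 = 0xaa36
One's complement: ~0xaa36
Checksum = 0x55c9


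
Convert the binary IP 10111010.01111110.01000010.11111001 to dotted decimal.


10111010 = 186
01111110 = 126
01000010 = 66
11111001 = 249
IP: 186.126.66.249


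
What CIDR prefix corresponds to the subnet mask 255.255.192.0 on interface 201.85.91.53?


Binary: 11111111.11111111.11000000.00000000
Count leading 1s
Prefix: /18


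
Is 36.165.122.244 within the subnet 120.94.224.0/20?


Subnet network: 120.94.224.0
Test IP AND mask: 36.165.112.0
No, 36.165.122.244 is not in 120.94.224.0/20


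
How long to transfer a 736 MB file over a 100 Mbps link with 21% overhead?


Effective throughput = 100 * (1 - 21/100) = 79 Mbps
File size in Mb = 736 * 8 = 5888 Mb
Time = 5888 / 79
Time = 74.5316 seconds


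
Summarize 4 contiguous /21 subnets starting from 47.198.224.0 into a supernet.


Original prefix: /21
Number of subnets: 4 = 2^2
New prefix = 21 - 2 = 19
Supernet: 47.198.224.0/19


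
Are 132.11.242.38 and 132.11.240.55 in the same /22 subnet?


Mask: 255.255.252.0
132.11.242.38 AND mask = 132.11.240.0
132.11.240.55 AND mask = 132.11.240.0
Yes, same subnet (132.11.240.0)


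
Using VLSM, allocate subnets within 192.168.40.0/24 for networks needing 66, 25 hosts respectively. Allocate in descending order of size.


66 hosts -> /25 (126 usable): 192.168.40.0/25
25 hosts -> /27 (30 usable): 192.168.40.128/27
Allocation: 192.168.40.0/25 (66 hosts, 126 usable); 192.168.40.128/27 (25 hosts, 30 usable)


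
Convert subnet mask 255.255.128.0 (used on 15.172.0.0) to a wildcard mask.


Subnet mask: 255.255.128.0
Wildcard = 255.255.255.255 - subnet mask
255 - 255 = 0
255 - 255 = 0
255 - 128 = 127
255 - 0 = 255
Wildcard: 0.0.127.255


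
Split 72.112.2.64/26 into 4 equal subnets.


New prefix = 26 + 2 = 28
Each subnet has 16 addresses
  72.112.2.64/28
  72.112.2.80/28
  72.112.2.96/28
  72.112.2.112/28
Subnets: 72.112.2.64/28, 72.112.2.80/28, 72.112.2.96/28, 72.112.2.112/28


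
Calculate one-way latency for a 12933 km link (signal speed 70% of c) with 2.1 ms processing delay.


Speed = 0.7 * 3e5 km/s = 210000 km/s
Propagation delay = 12933 / 210000 = 0.0616 s = 61.5857 ms
Processing delay = 2.1 ms
Total one-way latency = 63.6857 ms


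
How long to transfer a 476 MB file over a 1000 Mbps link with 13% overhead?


Effective throughput = 1000 * (1 - 13/100) = 870 Mbps
File size in Mb = 476 * 8 = 3808 Mb
Time = 3808 / 870
Time = 4.377 seconds


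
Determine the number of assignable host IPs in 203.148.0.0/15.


Host bits = 32 - 15 = 17
Total addresses = 2^17 = 131072
Usable = total - 2 (network and broadcast)
Usable hosts: 131070


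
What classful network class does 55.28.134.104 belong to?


First octet: 55
Binary: 00110111
0xxxxxxx -> Class A (1-126)
Class A, default mask 255.0.0.0 (/8)


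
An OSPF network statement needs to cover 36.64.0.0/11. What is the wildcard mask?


Subnet mask: 255.224.0.0
Wildcard = 255.255.255.255 - subnet mask
255 - 255 = 0
255 - 224 = 31
255 - 0 = 255
255 - 0 = 255
Wildcard: 0.31.255.255


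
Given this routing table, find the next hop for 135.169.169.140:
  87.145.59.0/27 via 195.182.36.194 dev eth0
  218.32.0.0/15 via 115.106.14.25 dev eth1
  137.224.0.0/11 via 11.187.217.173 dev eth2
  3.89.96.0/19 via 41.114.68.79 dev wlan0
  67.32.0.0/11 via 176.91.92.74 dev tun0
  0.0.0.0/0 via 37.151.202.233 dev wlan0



Longest prefix match for 135.169.169.140:
  /27 87.145.59.0: no
  /15 218.32.0.0: no
  /11 137.224.0.0: no
  /19 3.89.96.0: no
  /11 67.32.0.0: no
  /0 0.0.0.0: MATCH
Selected: next-hop 37.151.202.233 via wlan0 (matched /0)


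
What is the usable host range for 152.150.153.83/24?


Network: 152.150.153.0
Broadcast: 152.150.153.255
First usable = network + 1
Last usable = broadcast - 1
Range: 152.150.153.1 to 152.150.153.254


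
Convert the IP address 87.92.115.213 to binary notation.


87 = 01010111
92 = 01011100
115 = 01110011
213 = 11010101
Binary: 01010111.01011100.01110011.11010101


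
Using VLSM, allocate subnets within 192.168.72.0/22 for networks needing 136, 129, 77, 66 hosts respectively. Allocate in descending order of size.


136 hosts -> /24 (254 usable): 192.168.72.0/24
129 hosts -> /24 (254 usable): 192.168.73.0/24
77 hosts -> /25 (126 usable): 192.168.74.0/25
66 hosts -> /25 (126 usable): 192.168.74.128/25
Allocation: 192.168.72.0/24 (136 hosts, 254 usable); 192.168.73.0/24 (129 hosts, 254 usable); 192.168.74.0/25 (77 hosts, 126 usable); 192.168.74.128/25 (66 hosts, 126 usable)


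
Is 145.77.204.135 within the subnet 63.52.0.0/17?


Subnet network: 63.52.0.0
Test IP AND mask: 145.77.128.0
No, 145.77.204.135 is not in 63.52.0.0/17


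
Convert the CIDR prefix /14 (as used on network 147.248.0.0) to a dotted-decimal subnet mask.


/14 means 14 network bits, 18 host bits
Binary: 11111111111111000000000000000000
Mask: 255.252.0.0


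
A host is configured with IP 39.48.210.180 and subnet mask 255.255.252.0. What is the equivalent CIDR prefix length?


Binary: 11111111.11111111.11111100.00000000
Count leading 1s
Prefix: /22


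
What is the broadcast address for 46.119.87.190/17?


Network: 46.119.0.0/17
Host bits = 15
Set all host bits to 1:
Broadcast: 46.119.127.255


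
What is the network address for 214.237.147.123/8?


IP:   11010110.11101101.10010011.01111011
Mask: 11111111.00000000.00000000.00000000
AND operation:
Net:  11010110.00000000.00000000.00000000
Network: 214.0.0.0/8


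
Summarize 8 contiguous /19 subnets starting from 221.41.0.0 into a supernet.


Original prefix: /19
Number of subnets: 8 = 2^3
New prefix = 19 - 3 = 16
Supernet: 221.41.0.0/16


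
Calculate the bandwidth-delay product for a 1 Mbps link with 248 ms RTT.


BDP = bandwidth * RTT
= 1 Mbps * 248 ms
= 1 * 1e6 * 248 / 1000 bits
= 248000 bits
= 31000 bytes
= 30.2734 KB
BDP = 248000 bits (31000 bytes)


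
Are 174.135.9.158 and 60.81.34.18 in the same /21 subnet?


Mask: 255.255.248.0
174.135.9.158 AND mask = 174.135.8.0
60.81.34.18 AND mask = 60.81.32.0
No, different subnets (174.135.8.0 vs 60.81.32.0)


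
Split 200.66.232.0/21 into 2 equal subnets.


New prefix = 21 + 1 = 22
Each subnet has 1024 addresses
  200.66.232.0/22
  200.66.236.0/22
Subnets: 200.66.232.0/22, 200.66.236.0/22


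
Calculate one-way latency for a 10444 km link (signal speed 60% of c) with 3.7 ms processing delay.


Speed = 0.6 * 3e5 km/s = 180000 km/s
Propagation delay = 10444 / 180000 = 0.058 s = 58.0222 ms
Processing delay = 3.7 ms
Total one-way latency = 61.7222 ms


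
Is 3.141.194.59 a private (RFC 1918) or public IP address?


RFC 1918 private ranges:
  10.0.0.0/8 (10.0.0.0 - 10.255.255.255)
  172.16.0.0/12 (172.16.0.0 - 172.31.255.255)
  192.168.0.0/16 (192.168.0.0 - 192.168.255.255)
Public (not in any RFC 1918 range)


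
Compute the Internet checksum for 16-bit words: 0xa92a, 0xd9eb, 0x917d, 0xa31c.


Sum all words (with carry folding):
+ 0xa92a = 0xa92a
+ 0xd9eb = 0x8316
+ 0x917d = 0x1494
+ 0xa31c = 0xb7b0
One's complement: ~0xb7b0
Checksum = 0x484f


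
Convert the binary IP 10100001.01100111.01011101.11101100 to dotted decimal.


10100001 = 161
01100111 = 103
01011101 = 93
11101100 = 236
IP: 161.103.93.236


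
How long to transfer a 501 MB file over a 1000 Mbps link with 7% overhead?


Effective throughput = 1000 * (1 - 7/100) = 930.0 Mbps
File size in Mb = 501 * 8 = 4008 Mb
Time = 4008 / 930.0
Time = 4.3097 seconds


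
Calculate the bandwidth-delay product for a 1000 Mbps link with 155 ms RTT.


BDP = bandwidth * RTT
= 1000 Mbps * 155 ms
= 1000 * 1e6 * 155 / 1000 bits
= 155000000 bits
= 19375000 bytes
= 18920.8984 KB
BDP = 155000000 bits (19375000 bytes)


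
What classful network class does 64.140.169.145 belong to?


First octet: 64
Binary: 01000000
0xxxxxxx -> Class A (1-126)
Class A, default mask 255.0.0.0 (/8)


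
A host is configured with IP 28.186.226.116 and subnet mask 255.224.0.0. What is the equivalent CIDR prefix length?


Binary: 11111111.11100000.00000000.00000000
Count leading 1s
Prefix: /11


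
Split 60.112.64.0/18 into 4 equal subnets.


New prefix = 18 + 2 = 20
Each subnet has 4096 addresses
  60.112.64.0/20
  60.112.80.0/20
  60.112.96.0/20
  60.112.112.0/20
Subnets: 60.112.64.0/20, 60.112.80.0/20, 60.112.96.0/20, 60.112.112.0/20


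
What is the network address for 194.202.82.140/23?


IP:   11000010.11001010.01010010.10001100
Mask: 11111111.11111111.11111110.00000000
AND operation:
Net:  11000010.11001010.01010010.00000000
Network: 194.202.82.0/23


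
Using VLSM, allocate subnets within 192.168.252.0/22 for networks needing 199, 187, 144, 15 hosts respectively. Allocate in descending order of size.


199 hosts -> /24 (254 usable): 192.168.252.0/24
187 hosts -> /24 (254 usable): 192.168.253.0/24
144 hosts -> /24 (254 usable): 192.168.254.0/24
15 hosts -> /27 (30 usable): 192.168.255.0/27
Allocation: 192.168.252.0/24 (199 hosts, 254 usable); 192.168.253.0/24 (187 hosts, 254 usable); 192.168.254.0/24 (144 hosts, 254 usable); 192.168.255.0/27 (15 hosts, 30 usable)


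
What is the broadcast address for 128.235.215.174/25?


Network: 128.235.215.128/25
Host bits = 7
Set all host bits to 1:
Broadcast: 128.235.215.255


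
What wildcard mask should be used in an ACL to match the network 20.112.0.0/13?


Subnet mask: 255.248.0.0
Wildcard = 255.255.255.255 - subnet mask
255 - 255 = 0
255 - 248 = 7
255 - 0 = 255
255 - 0 = 255
Wildcard: 0.7.255.255


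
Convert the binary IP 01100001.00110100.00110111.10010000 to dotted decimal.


01100001 = 97
00110100 = 52
00110111 = 55
10010000 = 144
IP: 97.52.55.144


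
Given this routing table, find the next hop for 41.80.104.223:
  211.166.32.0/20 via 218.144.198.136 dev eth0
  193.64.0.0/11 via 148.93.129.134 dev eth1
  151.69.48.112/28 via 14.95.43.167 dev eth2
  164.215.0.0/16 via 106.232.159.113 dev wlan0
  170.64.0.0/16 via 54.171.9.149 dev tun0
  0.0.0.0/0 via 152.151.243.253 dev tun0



Longest prefix match for 41.80.104.223:
  /20 211.166.32.0: no
  /11 193.64.0.0: no
  /28 151.69.48.112: no
  /16 164.215.0.0: no
  /16 170.64.0.0: no
  /0 0.0.0.0: MATCH
Selected: next-hop 152.151.243.253 via tun0 (matched /0)


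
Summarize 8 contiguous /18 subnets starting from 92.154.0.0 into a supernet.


Original prefix: /18
Number of subnets: 8 = 2^3
New prefix = 18 - 3 = 15
Supernet: 92.154.0.0/15


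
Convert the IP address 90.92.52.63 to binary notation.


90 = 01011010
92 = 01011100
52 = 00110100
63 = 00111111
Binary: 01011010.01011100.00110100.00111111


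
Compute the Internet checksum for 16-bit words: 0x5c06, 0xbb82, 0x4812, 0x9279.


Sum all words (with carry folding):
+ 0x5c06 = 0x5c06
+ 0xbb82 = 0x1789
+ 0x4812 = 0x5f9b
+ 0x9279 = 0xf214
One's complement: ~0xf214
Checksum = 0x0deb


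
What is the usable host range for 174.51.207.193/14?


Network: 174.48.0.0
Broadcast: 174.51.255.255
First usable = network + 1
Last usable = broadcast - 1
Range: 174.48.0.1 to 174.51.255.254


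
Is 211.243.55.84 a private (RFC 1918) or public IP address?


RFC 1918 private ranges:
  10.0.0.0/8 (10.0.0.0 - 10.255.255.255)
  172.16.0.0/12 (172.16.0.0 - 172.31.255.255)
  192.168.0.0/16 (192.168.0.0 - 192.168.255.255)
Public (not in any RFC 1918 range)


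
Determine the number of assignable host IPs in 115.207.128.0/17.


Host bits = 32 - 17 = 15
Total addresses = 2^15 = 32768
Usable = total - 2 (network and broadcast)
Usable hosts: 32766


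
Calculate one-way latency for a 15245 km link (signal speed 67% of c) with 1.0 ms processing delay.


Speed = 0.67 * 3e5 km/s = 201000 km/s
Propagation delay = 15245 / 201000 = 0.0758 s = 75.8458 ms
Processing delay = 1.0 ms
Total one-way latency = 76.8458 ms


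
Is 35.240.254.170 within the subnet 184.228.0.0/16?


Subnet network: 184.228.0.0
Test IP AND mask: 35.240.0.0
No, 35.240.254.170 is not in 184.228.0.0/16


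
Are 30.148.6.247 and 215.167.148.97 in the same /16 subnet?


Mask: 255.255.0.0
30.148.6.247 AND mask = 30.148.0.0
215.167.148.97 AND mask = 215.167.0.0
No, different subnets (30.148.0.0 vs 215.167.0.0)


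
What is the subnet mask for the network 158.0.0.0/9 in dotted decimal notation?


/9 means 9 network bits, 23 host bits
Binary: 11111111100000000000000000000000
Mask: 255.128.0.0


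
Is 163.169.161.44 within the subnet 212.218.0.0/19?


Subnet network: 212.218.0.0
Test IP AND mask: 163.169.160.0
No, 163.169.161.44 is not in 212.218.0.0/19


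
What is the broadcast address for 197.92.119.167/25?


Network: 197.92.119.128/25
Host bits = 7
Set all host bits to 1:
Broadcast: 197.92.119.255


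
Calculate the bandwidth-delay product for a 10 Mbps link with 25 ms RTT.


BDP = bandwidth * RTT
= 10 Mbps * 25 ms
= 10 * 1e6 * 25 / 1000 bits
= 250000 bits
= 31250 bytes
= 30.5176 KB
BDP = 250000 bits (31250 bytes)


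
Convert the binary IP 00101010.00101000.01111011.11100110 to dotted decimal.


00101010 = 42
00101000 = 40
01111011 = 123
11100110 = 230
IP: 42.40.123.230


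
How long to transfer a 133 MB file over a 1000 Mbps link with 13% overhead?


Effective throughput = 1000 * (1 - 13/100) = 870 Mbps
File size in Mb = 133 * 8 = 1064 Mb
Time = 1064 / 870
Time = 1.223 seconds


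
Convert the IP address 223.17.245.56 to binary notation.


223 = 11011111
17 = 00010001
245 = 11110101
56 = 00111000
Binary: 11011111.00010001.11110101.00111000


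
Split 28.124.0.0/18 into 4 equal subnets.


New prefix = 18 + 2 = 20
Each subnet has 4096 addresses
  28.124.0.0/20
  28.124.16.0/20
  28.124.32.0/20
  28.124.48.0/20
Subnets: 28.124.0.0/20, 28.124.16.0/20, 28.124.32.0/20, 28.124.48.0/20


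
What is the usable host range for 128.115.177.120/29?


Network: 128.115.177.120
Broadcast: 128.115.177.127
First usable = network + 1
Last usable = broadcast - 1
Range: 128.115.177.121 to 128.115.177.126


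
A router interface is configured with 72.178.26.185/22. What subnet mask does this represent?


/22 means 22 network bits, 10 host bits
Binary: 11111111111111111111110000000000
Mask: 255.255.252.0


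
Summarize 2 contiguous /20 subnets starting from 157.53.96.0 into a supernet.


Original prefix: /20
Number of subnets: 2 = 2^1
New prefix = 20 - 1 = 19
Supernet: 157.53.96.0/19


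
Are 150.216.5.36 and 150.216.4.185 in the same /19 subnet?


Mask: 255.255.224.0
150.216.5.36 AND mask = 150.216.0.0
150.216.4.185 AND mask = 150.216.0.0
Yes, same subnet (150.216.0.0)


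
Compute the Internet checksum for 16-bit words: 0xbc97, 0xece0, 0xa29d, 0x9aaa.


Sum all words (with carry folding):
+ 0xbc97 = 0xbc97
+ 0xece0 = 0xa978
+ 0xa29d = 0x4c16
+ 0x9aaa = 0xe6c0
One's complement: ~0xe6c0
Checksum = 0x193f


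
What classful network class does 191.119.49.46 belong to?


First octet: 191
Binary: 10111111
10xxxxxx -> Class B (128-191)
Class B, default mask 255.255.0.0 (/16)


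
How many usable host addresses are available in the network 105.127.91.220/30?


Host bits = 32 - 30 = 2
Total addresses = 2^2 = 4
Usable = total - 2 (network and broadcast)
Usable hosts: 2


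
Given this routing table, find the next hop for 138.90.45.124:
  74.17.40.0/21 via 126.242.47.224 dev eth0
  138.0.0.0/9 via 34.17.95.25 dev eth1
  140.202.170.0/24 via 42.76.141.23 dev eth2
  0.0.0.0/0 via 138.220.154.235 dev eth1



Longest prefix match for 138.90.45.124:
  /21 74.17.40.0: no
  /9 138.0.0.0: MATCH
  /24 140.202.170.0: no
  /0 0.0.0.0: MATCH
Selected: next-hop 34.17.95.25 via eth1 (matched /9)


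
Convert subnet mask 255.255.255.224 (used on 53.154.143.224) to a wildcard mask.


Subnet mask: 255.255.255.224
Wildcard = 255.255.255.255 - subnet mask
255 - 255 = 0
255 - 255 = 0
255 - 255 = 0
255 - 224 = 31
Wildcard: 0.0.0.31


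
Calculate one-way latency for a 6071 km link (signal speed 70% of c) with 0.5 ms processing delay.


Speed = 0.7 * 3e5 km/s = 210000 km/s
Propagation delay = 6071 / 210000 = 0.0289 s = 28.9095 ms
Processing delay = 0.5 ms
Total one-way latency = 29.4095 ms


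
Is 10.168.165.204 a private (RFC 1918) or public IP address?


RFC 1918 private ranges:
  10.0.0.0/8 (10.0.0.0 - 10.255.255.255)
  172.16.0.0/12 (172.16.0.0 - 172.31.255.255)
  192.168.0.0/16 (192.168.0.0 - 192.168.255.255)
Private (in 10.0.0.0/8)


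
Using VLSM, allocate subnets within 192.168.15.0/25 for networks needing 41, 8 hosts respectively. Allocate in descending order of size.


41 hosts -> /26 (62 usable): 192.168.15.0/26
8 hosts -> /28 (14 usable): 192.168.15.64/28
Allocation: 192.168.15.0/26 (41 hosts, 62 usable); 192.168.15.64/28 (8 hosts, 14 usable)


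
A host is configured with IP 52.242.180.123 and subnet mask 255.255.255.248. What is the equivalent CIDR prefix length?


Binary: 11111111.11111111.11111111.11111000
Count leading 1s
Prefix: /29


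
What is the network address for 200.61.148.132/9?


IP:   11001000.00111101.10010100.10000100
Mask: 11111111.10000000.00000000.00000000
AND operation:
Net:  11001000.00000000.00000000.00000000
Network: 200.0.0.0/9


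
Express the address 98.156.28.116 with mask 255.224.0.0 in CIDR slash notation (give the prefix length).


Binary: 11111111.11100000.00000000.00000000
Count leading 1s
Prefix: /11


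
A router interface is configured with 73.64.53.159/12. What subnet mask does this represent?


/12 means 12 network bits, 20 host bits
Binary: 11111111111100000000000000000000
Mask: 255.240.0.0


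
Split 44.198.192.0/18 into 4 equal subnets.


New prefix = 18 + 2 = 20
Each subnet has 4096 addresses
  44.198.192.0/20
  44.198.208.0/20
  44.198.224.0/20
  44.198.240.0/20
Subnets: 44.198.192.0/20, 44.198.208.0/20, 44.198.224.0/20, 44.198.240.0/20


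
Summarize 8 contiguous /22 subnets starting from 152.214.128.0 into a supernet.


Original prefix: /22
Number of subnets: 8 = 2^3
New prefix = 22 - 3 = 19
Supernet: 152.214.128.0/19


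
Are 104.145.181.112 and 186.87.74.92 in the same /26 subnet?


Mask: 255.255.255.192
104.145.181.112 AND mask = 104.145.181.64
186.87.74.92 AND mask = 186.87.74.64
No, different subnets (104.145.181.64 vs 186.87.74.64)


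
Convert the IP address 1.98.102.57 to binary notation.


1 = 00000001
98 = 01100010
102 = 01100110
57 = 00111001
Binary: 00000001.01100010.01100110.00111001


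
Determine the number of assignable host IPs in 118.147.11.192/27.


Host bits = 32 - 27 = 5
Total addresses = 2^5 = 32
Usable = total - 2 (network and broadcast)
Usable hosts: 30


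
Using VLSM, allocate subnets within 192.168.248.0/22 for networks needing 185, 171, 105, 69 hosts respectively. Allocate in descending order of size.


185 hosts -> /24 (254 usable): 192.168.248.0/24
171 hosts -> /24 (254 usable): 192.168.249.0/24
105 hosts -> /25 (126 usable): 192.168.250.0/25
69 hosts -> /25 (126 usable): 192.168.250.128/25
Allocation: 192.168.248.0/24 (185 hosts, 254 usable); 192.168.249.0/24 (171 hosts, 254 usable); 192.168.250.0/25 (105 hosts, 126 usable); 192.168.250.128/25 (69 hosts, 126 usable)


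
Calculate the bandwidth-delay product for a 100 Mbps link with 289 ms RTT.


BDP = bandwidth * RTT
= 100 Mbps * 289 ms
= 100 * 1e6 * 289 / 1000 bits
= 28900000 bits
= 3612500 bytes
= 3527.832 KB
BDP = 28900000 bits (3612500 bytes)


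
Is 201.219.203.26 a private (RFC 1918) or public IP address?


RFC 1918 private ranges:
  10.0.0.0/8 (10.0.0.0 - 10.255.255.255)
  172.16.0.0/12 (172.16.0.0 - 172.31.255.255)
  192.168.0.0/16 (192.168.0.0 - 192.168.255.255)
Public (not in any RFC 1918 range)


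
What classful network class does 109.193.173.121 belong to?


First octet: 109
Binary: 01101101
0xxxxxxx -> Class A (1-126)
Class A, default mask 255.0.0.0 (/8)


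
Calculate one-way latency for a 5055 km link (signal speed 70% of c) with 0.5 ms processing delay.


Speed = 0.7 * 3e5 km/s = 210000 km/s
Propagation delay = 5055 / 210000 = 0.0241 s = 24.0714 ms
Processing delay = 0.5 ms
Total one-way latency = 24.5714 ms


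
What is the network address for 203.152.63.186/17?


IP:   11001011.10011000.00111111.10111010
Mask: 11111111.11111111.10000000.00000000
AND operation:
Net:  11001011.10011000.00000000.00000000
Network: 203.152.0.0/17


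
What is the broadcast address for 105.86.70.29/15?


Network: 105.86.0.0/15
Host bits = 17
Set all host bits to 1:
Broadcast: 105.87.255.255


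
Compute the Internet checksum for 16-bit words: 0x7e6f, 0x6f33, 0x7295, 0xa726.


Sum all words (with carry folding):
+ 0x7e6f = 0x7e6f
+ 0x6f33 = 0xeda2
+ 0x7295 = 0x6038
+ 0xa726 = 0x075f
One's complement: ~0x075f
Checksum = 0xf8a0


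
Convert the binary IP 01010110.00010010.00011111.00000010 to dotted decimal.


01010110 = 86
00010010 = 18
00011111 = 31
00000010 = 2
IP: 86.18.31.2


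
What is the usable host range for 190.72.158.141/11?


Network: 190.64.0.0
Broadcast: 190.95.255.255
First usable = network + 1
Last usable = broadcast - 1
Range: 190.64.0.1 to 190.95.255.254


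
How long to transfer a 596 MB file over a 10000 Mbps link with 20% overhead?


Effective throughput = 10000 * (1 - 20/100) = 8000 Mbps
File size in Mb = 596 * 8 = 4768 Mb
Time = 4768 / 8000
Time = 0.596 seconds


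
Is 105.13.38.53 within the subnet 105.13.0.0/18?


Subnet network: 105.13.0.0
Test IP AND mask: 105.13.0.0
Yes, 105.13.38.53 is in 105.13.0.0/18


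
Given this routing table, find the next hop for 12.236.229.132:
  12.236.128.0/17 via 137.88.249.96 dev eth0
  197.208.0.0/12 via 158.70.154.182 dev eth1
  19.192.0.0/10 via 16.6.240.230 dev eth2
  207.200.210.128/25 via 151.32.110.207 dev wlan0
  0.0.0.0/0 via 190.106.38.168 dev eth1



Longest prefix match for 12.236.229.132:
  /17 12.236.128.0: MATCH
  /12 197.208.0.0: no
  /10 19.192.0.0: no
  /25 207.200.210.128: no
  /0 0.0.0.0: MATCH
Selected: next-hop 137.88.249.96 via eth0 (matched /17)


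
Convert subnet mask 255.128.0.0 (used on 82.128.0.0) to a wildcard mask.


Subnet mask: 255.128.0.0
Wildcard = 255.255.255.255 - subnet mask
255 - 255 = 0
255 - 128 = 127
255 - 0 = 255
255 - 0 = 255
Wildcard: 0.127.255.255


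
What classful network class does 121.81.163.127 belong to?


First octet: 121
Binary: 01111001
0xxxxxxx -> Class A (1-126)
Class A, default mask 255.0.0.0 (/8)


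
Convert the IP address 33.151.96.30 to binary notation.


33 = 00100001
151 = 10010111
96 = 01100000
30 = 00011110
Binary: 00100001.10010111.01100000.00011110


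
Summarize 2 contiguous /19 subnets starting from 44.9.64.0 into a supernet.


Original prefix: /19
Number of subnets: 2 = 2^1
New prefix = 19 - 1 = 18
Supernet: 44.9.64.0/18


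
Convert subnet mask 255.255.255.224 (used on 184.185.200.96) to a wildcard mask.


Subnet mask: 255.255.255.224
Wildcard = 255.255.255.255 - subnet mask
255 - 255 = 0
255 - 255 = 0
255 - 255 = 0
255 - 224 = 31
Wildcard: 0.0.0.31


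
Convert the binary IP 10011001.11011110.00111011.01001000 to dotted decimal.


10011001 = 153
11011110 = 222
00111011 = 59
01001000 = 72
IP: 153.222.59.72


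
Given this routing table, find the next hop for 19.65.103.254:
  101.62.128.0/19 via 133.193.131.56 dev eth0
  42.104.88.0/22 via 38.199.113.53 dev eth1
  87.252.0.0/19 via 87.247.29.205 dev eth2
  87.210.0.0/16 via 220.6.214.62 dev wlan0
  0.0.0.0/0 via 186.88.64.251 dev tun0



Longest prefix match for 19.65.103.254:
  /19 101.62.128.0: no
  /22 42.104.88.0: no
  /19 87.252.0.0: no
  /16 87.210.0.0: no
  /0 0.0.0.0: MATCH
Selected: next-hop 186.88.64.251 via tun0 (matched /0)


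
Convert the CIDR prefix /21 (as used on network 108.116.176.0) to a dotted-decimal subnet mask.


/21 means 21 network bits, 11 host bits
Binary: 11111111111111111111100000000000
Mask: 255.255.248.0


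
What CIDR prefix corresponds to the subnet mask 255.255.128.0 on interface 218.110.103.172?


Binary: 11111111.11111111.10000000.00000000
Count leading 1s
Prefix: /17


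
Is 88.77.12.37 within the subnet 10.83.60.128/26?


Subnet network: 10.83.60.128
Test IP AND mask: 88.77.12.0
No, 88.77.12.37 is not in 10.83.60.128/26


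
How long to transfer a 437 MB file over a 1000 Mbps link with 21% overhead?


Effective throughput = 1000 * (1 - 21/100) = 790 Mbps
File size in Mb = 437 * 8 = 3496 Mb
Time = 3496 / 790
Time = 4.4253 seconds


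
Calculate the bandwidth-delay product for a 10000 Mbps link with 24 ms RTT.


BDP = bandwidth * RTT
= 10000 Mbps * 24 ms
= 10000 * 1e6 * 24 / 1000 bits
= 240000000 bits
= 30000000 bytes
= 29296.875 KB
BDP = 240000000 bits (30000000 bytes)


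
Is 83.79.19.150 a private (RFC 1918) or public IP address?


RFC 1918 private ranges:
  10.0.0.0/8 (10.0.0.0 - 10.255.255.255)
  172.16.0.0/12 (172.16.0.0 - 172.31.255.255)
  192.168.0.0/16 (192.168.0.0 - 192.168.255.255)
Public (not in any RFC 1918 range)


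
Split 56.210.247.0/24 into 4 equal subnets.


New prefix = 24 + 2 = 26
Each subnet has 64 addresses
  56.210.247.0/26
  56.210.247.64/26
  56.210.247.128/26
  56.210.247.192/26
Subnets: 56.210.247.0/26, 56.210.247.64/26, 56.210.247.128/26, 56.210.247.192/26


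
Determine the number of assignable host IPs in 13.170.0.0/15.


Host bits = 32 - 15 = 17
Total addresses = 2^17 = 131072
Usable = total - 2 (network and broadcast)
Usable hosts: 131070


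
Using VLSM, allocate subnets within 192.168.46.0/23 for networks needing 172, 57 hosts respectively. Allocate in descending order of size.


172 hosts -> /24 (254 usable): 192.168.46.0/24
57 hosts -> /26 (62 usable): 192.168.47.0/26
Allocation: 192.168.46.0/24 (172 hosts, 254 usable); 192.168.47.0/26 (57 hosts, 62 usable)


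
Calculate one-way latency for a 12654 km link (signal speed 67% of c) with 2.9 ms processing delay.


Speed = 0.67 * 3e5 km/s = 201000 km/s
Propagation delay = 12654 / 201000 = 0.063 s = 62.9552 ms
Processing delay = 2.9 ms
Total one-way latency = 65.8552 ms


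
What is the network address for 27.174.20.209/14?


IP:   00011011.10101110.00010100.11010001
Mask: 11111111.11111100.00000000.00000000
AND operation:
Net:  00011011.10101100.00000000.00000000
Network: 27.172.0.0/14


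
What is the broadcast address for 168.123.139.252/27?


Network: 168.123.139.224/27
Host bits = 5
Set all host bits to 1:
Broadcast: 168.123.139.255


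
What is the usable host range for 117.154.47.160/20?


Network: 117.154.32.0
Broadcast: 117.154.47.255
First usable = network + 1
Last usable = broadcast - 1
Range: 117.154.32.1 to 117.154.47.254


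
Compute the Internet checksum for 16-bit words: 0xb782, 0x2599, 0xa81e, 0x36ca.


Sum all words (with carry folding):
+ 0xb782 = 0xb782
+ 0x2599 = 0xdd1b
+ 0xa81e = 0x853a
+ 0x36ca = 0xbc04
One's complement: ~0xbc04
Checksum = 0x43fb


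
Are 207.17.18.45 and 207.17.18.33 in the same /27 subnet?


Mask: 255.255.255.224
207.17.18.45 AND mask = 207.17.18.32
207.17.18.33 AND mask = 207.17.18.32
Yes, same subnet (207.17.18.32)


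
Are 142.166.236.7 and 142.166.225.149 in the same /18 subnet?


Mask: 255.255.192.0
142.166.236.7 AND mask = 142.166.192.0
142.166.225.149 AND mask = 142.166.192.0
Yes, same subnet (142.166.192.0)


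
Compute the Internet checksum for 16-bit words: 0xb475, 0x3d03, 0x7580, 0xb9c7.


Sum all words (with carry folding):
+ 0xb475 = 0xb475
+ 0x3d03 = 0xf178
+ 0x7580 = 0x66f9
+ 0xb9c7 = 0x20c1
One's complement: ~0x20c1
Checksum = 0xdf3e


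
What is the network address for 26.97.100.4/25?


IP:   00011010.01100001.01100100.00000100
Mask: 11111111.11111111.11111111.10000000
AND operation:
Net:  00011010.01100001.01100100.00000000
Network: 26.97.100.0/25


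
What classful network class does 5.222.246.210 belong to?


First octet: 5
Binary: 00000101
0xxxxxxx -> Class A (1-126)
Class A, default mask 255.0.0.0 (/8)


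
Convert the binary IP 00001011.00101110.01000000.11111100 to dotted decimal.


00001011 = 11
00101110 = 46
01000000 = 64
11111100 = 252
IP: 11.46.64.252


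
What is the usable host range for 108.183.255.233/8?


Network: 108.0.0.0
Broadcast: 108.255.255.255
First usable = network + 1
Last usable = broadcast - 1
Range: 108.0.0.1 to 108.255.255.254


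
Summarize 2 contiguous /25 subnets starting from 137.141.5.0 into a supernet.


Original prefix: /25
Number of subnets: 2 = 2^1
New prefix = 25 - 1 = 24
Supernet: 137.141.5.0/24


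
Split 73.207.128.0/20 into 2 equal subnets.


New prefix = 20 + 1 = 21
Each subnet has 2048 addresses
  73.207.128.0/21
  73.207.136.0/21
Subnets: 73.207.128.0/21, 73.207.136.0/21


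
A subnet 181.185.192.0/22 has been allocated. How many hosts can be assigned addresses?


Host bits = 32 - 22 = 10
Total addresses = 2^10 = 1024
Usable = total - 2 (network and broadcast)
Usable hosts: 1022


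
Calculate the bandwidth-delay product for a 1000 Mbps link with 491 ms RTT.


BDP = bandwidth * RTT
= 1000 Mbps * 491 ms
= 1000 * 1e6 * 491 / 1000 bits
= 491000000 bits
= 61375000 bytes
= 59936.5234 KB
BDP = 491000000 bits (61375000 bytes)


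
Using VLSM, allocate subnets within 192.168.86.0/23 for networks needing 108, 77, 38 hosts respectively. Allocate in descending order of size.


108 hosts -> /25 (126 usable): 192.168.86.0/25
77 hosts -> /25 (126 usable): 192.168.86.128/25
38 hosts -> /26 (62 usable): 192.168.87.0/26
Allocation: 192.168.86.0/25 (108 hosts, 126 usable); 192.168.86.128/25 (77 hosts, 126 usable); 192.168.87.0/26 (38 hosts, 62 usable)
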